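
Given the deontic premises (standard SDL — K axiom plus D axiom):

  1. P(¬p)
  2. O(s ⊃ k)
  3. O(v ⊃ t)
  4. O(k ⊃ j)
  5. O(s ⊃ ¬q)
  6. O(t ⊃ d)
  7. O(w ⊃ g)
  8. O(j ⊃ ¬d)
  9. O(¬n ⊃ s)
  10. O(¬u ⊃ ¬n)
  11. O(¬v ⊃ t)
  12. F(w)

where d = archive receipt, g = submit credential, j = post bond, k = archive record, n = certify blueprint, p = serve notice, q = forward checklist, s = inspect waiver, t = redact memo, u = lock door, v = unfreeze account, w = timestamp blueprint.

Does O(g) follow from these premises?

No

Premise 7 is O(w ⊃ g), but O(w) is not derivable from the premises, so it does not yield O(g).
No other premise forces O(g). An ideal world satisfying every premise can still have g false, so O(g) is not derivable.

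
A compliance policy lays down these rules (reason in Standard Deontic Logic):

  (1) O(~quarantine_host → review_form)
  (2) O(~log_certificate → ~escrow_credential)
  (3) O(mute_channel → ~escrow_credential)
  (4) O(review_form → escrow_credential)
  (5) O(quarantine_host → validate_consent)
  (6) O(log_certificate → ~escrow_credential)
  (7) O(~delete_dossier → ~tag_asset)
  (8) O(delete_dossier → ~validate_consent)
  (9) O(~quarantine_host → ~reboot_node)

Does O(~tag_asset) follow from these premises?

By case analysis on ~log_certificate: premise 2 gives O(~log_certificate → ~escrow_credential) and premise 6 gives O(log_certificate → ~escrow_credential), so O(~escrow_credential) either way.
Premise 4, O(review_form → escrow_credential), contraposes to O(~escrow_credential → ~review_form); with O(~escrow_credential) we get O(~review_form).
Premise 1, O(~quarantine_host → review_form), contraposes to O(~review_form → quarantine_host); with O(~review_form) we get O(quarantine_host).
Premise 5 is O(quarantine_host → validate_consent); since O(quarantine_host), deontic closure gives O(validate_consent).
The contrapositive of premise 8 (O(delete_dossier → ~validate_consent)) is O(validate_consent → ~delete_dossier), and O(validate_consent) is already established, so O(~delete_dossier).
Applying K to premise 7 (O(~delete_dossier → ~tag_asset)) and O(~delete_dossier) yields O(~tag_asset).
Premises 3, 9 do not contribute to this derivation.
So O(~tag_asset) follows.

Yes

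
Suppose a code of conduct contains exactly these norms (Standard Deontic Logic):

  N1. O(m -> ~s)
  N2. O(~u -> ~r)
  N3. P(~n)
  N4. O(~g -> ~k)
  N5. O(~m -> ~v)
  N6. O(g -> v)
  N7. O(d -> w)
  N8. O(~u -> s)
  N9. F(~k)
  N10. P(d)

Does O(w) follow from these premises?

Premise 7 is O(d -> w), but O(d) is not derivable from the premises (the permission P(d) asserts only ~O(~d), not O(d)), so it does not yield O(w).
No other premise forces O(w). An ideal world satisfying every premise can still have w false, so O(w) is not derivable.

No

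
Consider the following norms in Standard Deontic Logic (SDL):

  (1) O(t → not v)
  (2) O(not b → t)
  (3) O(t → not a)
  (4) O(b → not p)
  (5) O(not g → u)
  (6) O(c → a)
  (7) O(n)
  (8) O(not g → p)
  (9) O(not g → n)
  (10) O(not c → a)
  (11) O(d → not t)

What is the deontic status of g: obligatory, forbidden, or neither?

Obligatory

By case analysis on not c: premise 10 gives O(not c → a) and premise 6 gives O(c → a), so O(a) either way.
The contrapositive of premise 3 (O(t → not a)) is O(a → not t), and O(a) is already established, so O(not t).
Premise 2 is O(not b → t); contrapositively O(not t → b). Since O(not t) holds, K gives O(b).
From O(b) and premise 4, O(b → not p), we obtain O(not p).
Premise 8 is O(not g → p); contrapositively O(not p → g). Since O(not p) holds, K gives O(g).
Premises 1, 5, 7, 9, 11 do not contribute to this derivation.
Hence g is obligatory.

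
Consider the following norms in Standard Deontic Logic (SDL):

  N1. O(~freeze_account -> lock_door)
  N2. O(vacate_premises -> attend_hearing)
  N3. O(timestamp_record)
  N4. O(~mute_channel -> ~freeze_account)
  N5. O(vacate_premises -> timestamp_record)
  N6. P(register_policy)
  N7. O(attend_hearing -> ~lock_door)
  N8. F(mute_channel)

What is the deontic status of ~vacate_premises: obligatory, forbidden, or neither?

Premise 8 is F(mute_channel), i.e. O(~mute_channel).
Applying K to premise 4 (O(~mute_channel -> ~freeze_account)) and O(~mute_channel) yields O(~freeze_account).
Premise 1 is O(~freeze_account -> lock_door); since O(~freeze_account), deontic closure gives O(lock_door).
Premise 7, O(attend_hearing -> ~lock_door), contraposes to O(lock_door -> ~attend_hearing); with O(lock_door) we get O(~attend_hearing).
Premise 2 is O(vacate_premises -> attend_hearing); contrapositively O(~attend_hearing -> ~vacate_premises). Since O(~attend_hearing) holds, K gives O(~vacate_premises).
Premises 3, 5, 6 do not contribute to this derivation.
Hence ~vacate_premises is obligatory.

Obligatory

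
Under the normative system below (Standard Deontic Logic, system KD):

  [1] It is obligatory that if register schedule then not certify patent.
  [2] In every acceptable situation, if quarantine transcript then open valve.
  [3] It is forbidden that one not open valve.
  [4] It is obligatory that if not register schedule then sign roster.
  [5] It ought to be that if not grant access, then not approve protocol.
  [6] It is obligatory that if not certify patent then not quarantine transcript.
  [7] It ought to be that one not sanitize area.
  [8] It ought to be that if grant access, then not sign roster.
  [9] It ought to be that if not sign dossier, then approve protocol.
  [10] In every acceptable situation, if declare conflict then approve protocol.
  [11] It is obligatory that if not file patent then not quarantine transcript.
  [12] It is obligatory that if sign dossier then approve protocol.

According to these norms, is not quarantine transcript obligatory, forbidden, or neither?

Obligatory

By case analysis on sign_dossier: premise 12 gives O(sign_dossier → approve_protocol) and premise 9 gives O(¬sign_dossier → approve_protocol), so O(approve_protocol) either way.
Premise 5, O(¬grant_access → ¬approve_protocol), contraposes to O(approve_protocol → grant_access); with O(approve_protocol) we get O(grant_access).
From O(grant_access) and premise 8, O(grant_access → ¬sign_roster), we obtain O(¬sign_roster).
The contrapositive of premise 4 (O(¬register_schedule → sign_roster)) is O(¬sign_roster → register_schedule), and O(¬sign_roster) is already established, so O(register_schedule).
Premise 1 is O(register_schedule → ¬certify_patent); since O(register_schedule), deontic closure gives O(¬certify_patent).
From O(¬certify_patent) and premise 6, O(¬certify_patent → ¬quarantine_transcript), we obtain O(¬quarantine_transcript).
Premises 2, 3, 7, 10, 11 do not contribute to this derivation.
Hence ¬quarantine_transcript is obligatory.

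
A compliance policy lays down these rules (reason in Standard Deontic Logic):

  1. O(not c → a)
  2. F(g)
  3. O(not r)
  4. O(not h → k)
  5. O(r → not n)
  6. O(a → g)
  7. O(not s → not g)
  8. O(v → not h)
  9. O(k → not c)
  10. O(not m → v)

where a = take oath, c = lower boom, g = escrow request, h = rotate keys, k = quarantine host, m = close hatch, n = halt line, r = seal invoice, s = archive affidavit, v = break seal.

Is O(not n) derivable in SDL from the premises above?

Premise 5 is O(r → not n), but O(r) is not derivable from the premises, so it does not yield O(not n).
No other premise forces O(not n). An ideal world satisfying every premise can still have not n false, so O(not n) is not derivable.

No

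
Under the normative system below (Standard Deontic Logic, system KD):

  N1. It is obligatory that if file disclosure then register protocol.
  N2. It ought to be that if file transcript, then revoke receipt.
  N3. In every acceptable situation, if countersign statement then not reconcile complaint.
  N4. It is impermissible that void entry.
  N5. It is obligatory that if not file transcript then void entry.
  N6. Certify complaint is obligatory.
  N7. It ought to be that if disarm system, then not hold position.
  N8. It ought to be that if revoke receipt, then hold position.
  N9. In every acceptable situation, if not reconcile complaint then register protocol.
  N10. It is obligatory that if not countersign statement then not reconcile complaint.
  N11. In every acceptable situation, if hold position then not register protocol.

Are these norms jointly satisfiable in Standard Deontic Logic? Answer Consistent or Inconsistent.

Premises 10 and 3 are O(¬countersign_statement → ¬reconcile_complaint) and O(countersign_statement → ¬reconcile_complaint); every ideal world satisfies ¬countersign_statement or countersign_statement, so in either case ¬reconcile_complaint holds — hence O(¬reconcile_complaint).
From O(¬reconcile_complaint) and premise 9, O(¬reconcile_complaint → register_protocol), we obtain O(register_protocol).
Premise 11 is O(hold_position → ¬register_protocol); contrapositively O(register_protocol → ¬hold_position). Since O(register_protocol) holds, K gives O(¬hold_position).
Premise 8 is O(revoke_receipt → hold_position); contrapositively O(¬hold_position → ¬revoke_receipt). Since O(¬hold_position) holds, K gives O(¬revoke_receipt).
The contrapositive of premise 2 (O(file_transcript → revoke_receipt)) is O(¬revoke_receipt → ¬file_transcript), and O(¬revoke_receipt) is already established, so O(¬file_transcript).
Applying K to premise 5 (O(¬file_transcript → void_entry)) and O(¬file_transcript) yields O(void_entry).
But premise 4, F(void_entry), means O(¬void_entry).
We now have both O(void_entry) and O(¬void_entry) — void_entry is simultaneously obligatory and forbidden, violating the D-axiom.

Inconsistent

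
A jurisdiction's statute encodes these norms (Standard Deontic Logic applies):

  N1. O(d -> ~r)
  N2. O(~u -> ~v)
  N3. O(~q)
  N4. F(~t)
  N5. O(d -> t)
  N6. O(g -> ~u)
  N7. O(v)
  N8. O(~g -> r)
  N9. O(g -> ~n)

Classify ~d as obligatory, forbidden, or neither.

Premise 7 gives O(v).
Premise 2, O(~u -> ~v), contraposes to O(v -> u); with O(v) we get O(u).
Premise 6, O(g -> ~u), contraposes to O(u -> ~g); with O(u) we get O(~g).
From O(~g) and premise 8, O(~g -> r), we obtain O(r).
The contrapositive of premise 1 (O(d -> ~r)) is O(r -> ~d), and O(r) is already established, so O(~d).
Premises 3, 4, 5, 9 do not contribute to this derivation.
Hence ~d is obligatory.

Obligatory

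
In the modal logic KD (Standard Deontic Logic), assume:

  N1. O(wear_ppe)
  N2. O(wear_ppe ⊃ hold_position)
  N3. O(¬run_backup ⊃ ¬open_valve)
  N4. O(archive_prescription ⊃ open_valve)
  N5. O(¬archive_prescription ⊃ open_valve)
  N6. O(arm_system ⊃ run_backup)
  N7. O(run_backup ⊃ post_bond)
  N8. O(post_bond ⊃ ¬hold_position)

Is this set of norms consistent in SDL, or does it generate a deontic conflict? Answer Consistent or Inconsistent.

Premises 4 and 5 are O(archive_prescription ⊃ open_valve) and O(¬archive_prescription ⊃ open_valve); every ideal world satisfies archive_prescription or ¬archive_prescription, so in either case open_valve holds — hence O(open_valve).
The contrapositive of premise 3 (O(¬run_backup ⊃ ¬open_valve)) is O(open_valve ⊃ run_backup), and O(open_valve) is already established, so O(run_backup).
Applying K to premise 7 (O(run_backup ⊃ post_bond)) and O(run_backup) yields O(post_bond).
Premise 8 is O(post_bond ⊃ ¬hold_position); since O(post_bond), deontic closure gives O(¬hold_position).
The contrapositive of premise 2 (O(wear_ppe ⊃ hold_position)) is O(¬hold_position ⊃ ¬wear_ppe), and O(¬hold_position) is already established, so O(¬wear_ppe).
But premise 1 directly asserts O(wear_ppe).
We now have both O(¬wear_ppe) and O(wear_ppe) — wear_ppe is simultaneously obligatory and forbidden, violating the D-axiom.

Inconsistent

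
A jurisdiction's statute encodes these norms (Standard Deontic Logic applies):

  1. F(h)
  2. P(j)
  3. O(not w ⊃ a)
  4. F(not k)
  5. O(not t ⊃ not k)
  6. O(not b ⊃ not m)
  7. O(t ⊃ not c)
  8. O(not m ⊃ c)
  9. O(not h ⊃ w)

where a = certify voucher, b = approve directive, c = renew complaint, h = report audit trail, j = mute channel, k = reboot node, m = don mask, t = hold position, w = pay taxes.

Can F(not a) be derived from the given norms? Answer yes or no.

No

Premise 3 is O(not w ⊃ a), but O(not w) is not derivable from the premises, so it does not yield O(a).
No other premise forces O(a). An ideal world satisfying every premise can still have not a true, so F(not a) is not derivable.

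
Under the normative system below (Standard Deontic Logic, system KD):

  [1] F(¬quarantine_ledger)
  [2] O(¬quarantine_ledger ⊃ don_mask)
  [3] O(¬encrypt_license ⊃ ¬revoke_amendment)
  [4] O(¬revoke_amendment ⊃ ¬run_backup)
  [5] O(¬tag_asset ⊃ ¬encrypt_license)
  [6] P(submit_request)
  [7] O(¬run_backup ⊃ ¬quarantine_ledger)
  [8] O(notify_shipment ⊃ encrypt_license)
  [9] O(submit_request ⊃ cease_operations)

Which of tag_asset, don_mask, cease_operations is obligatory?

Premise 1, F(¬quarantine_ledger), is equivalent to O(quarantine_ledger).
Premise 7 is O(¬run_backup ⊃ ¬quarantine_ledger); contrapositively O(quarantine_ledger ⊃ run_backup). Since O(quarantine_ledger) holds, K gives O(run_backup).
Premise 4, O(¬revoke_amendment ⊃ ¬run_backup), contraposes to O(run_backup ⊃ revoke_amendment); with O(run_backup) we get O(revoke_amendment).
The contrapositive of premise 3 (O(¬encrypt_license ⊃ ¬revoke_amendment)) is O(revoke_amendment ⊃ encrypt_license), and O(revoke_amendment) is already established, so O(encrypt_license).
Premise 5, O(¬tag_asset ⊃ ¬encrypt_license), contraposes to O(encrypt_license ⊃ tag_asset); with O(encrypt_license) we get O(tag_asset).
So O(tag_asset) holds — tag_asset is obligatory. None of the other listed options is made obligatory by any chain of premises.

tag_asset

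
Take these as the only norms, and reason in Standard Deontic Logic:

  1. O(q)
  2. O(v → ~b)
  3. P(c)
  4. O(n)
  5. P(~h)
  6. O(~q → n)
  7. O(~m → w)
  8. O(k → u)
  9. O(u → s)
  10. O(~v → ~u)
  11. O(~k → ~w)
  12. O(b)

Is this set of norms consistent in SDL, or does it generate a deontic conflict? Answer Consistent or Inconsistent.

Consistent

Premise 6 is O(~q → n); even if O(n) held, inferring O(~q) would be affirming the consequent — invalid.
So O(~q) is not derivable, and the apparent clash with O(q) does not arise.
A world satisfying every obligation exists (e.g. b=true, c=false, h=false, k=false, m=true, n=true, q=true, s=false, u=false, v=false, w=false); no atom is both obligatory and forbidden, so the set is consistent.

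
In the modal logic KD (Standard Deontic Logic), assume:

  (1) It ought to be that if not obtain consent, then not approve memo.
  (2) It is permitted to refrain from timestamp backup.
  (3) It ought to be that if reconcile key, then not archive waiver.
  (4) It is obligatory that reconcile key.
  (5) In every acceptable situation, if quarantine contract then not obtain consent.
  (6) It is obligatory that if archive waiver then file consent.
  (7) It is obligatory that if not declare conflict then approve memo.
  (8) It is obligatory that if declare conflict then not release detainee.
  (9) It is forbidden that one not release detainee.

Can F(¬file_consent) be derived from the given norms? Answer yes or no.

No

Premise 6 is O(archive_waiver → file_consent), but O(archive_waiver) is not derivable from the premises, so it does not yield O(file_consent).
No other premise forces O(file_consent). An ideal world satisfying every premise can still have ¬file_consent true, so F(¬file_consent) is not derivable.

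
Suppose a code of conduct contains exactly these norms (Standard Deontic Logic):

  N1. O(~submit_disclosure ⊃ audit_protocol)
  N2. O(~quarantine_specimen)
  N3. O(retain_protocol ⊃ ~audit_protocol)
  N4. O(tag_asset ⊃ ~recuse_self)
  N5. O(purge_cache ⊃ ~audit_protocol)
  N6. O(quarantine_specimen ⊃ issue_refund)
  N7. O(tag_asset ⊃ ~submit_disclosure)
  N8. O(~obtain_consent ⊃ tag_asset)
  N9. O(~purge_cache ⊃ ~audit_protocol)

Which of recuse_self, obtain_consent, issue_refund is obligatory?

obtain_consent

Premises 9 and 5 are O(~purge_cache ⊃ ~audit_protocol) and O(purge_cache ⊃ ~audit_protocol); every ideal world satisfies ~purge_cache or purge_cache, so in either case ~audit_protocol holds — hence O(~audit_protocol).
The contrapositive of premise 1 (O(~submit_disclosure ⊃ audit_protocol)) is O(~audit_protocol ⊃ submit_disclosure), and O(~audit_protocol) is already established, so O(submit_disclosure).
Premise 7 is O(tag_asset ⊃ ~submit_disclosure); contrapositively O(submit_disclosure ⊃ ~tag_asset). Since O(submit_disclosure) holds, K gives O(~tag_asset).
Premise 8, O(~obtain_consent ⊃ tag_asset), contraposes to O(~tag_asset ⊃ obtain_consent); with O(~tag_asset) we get O(obtain_consent).
So O(obtain_consent) holds — obtain_consent is obligatory. None of the other listed options is made obligatory by any chain of premises.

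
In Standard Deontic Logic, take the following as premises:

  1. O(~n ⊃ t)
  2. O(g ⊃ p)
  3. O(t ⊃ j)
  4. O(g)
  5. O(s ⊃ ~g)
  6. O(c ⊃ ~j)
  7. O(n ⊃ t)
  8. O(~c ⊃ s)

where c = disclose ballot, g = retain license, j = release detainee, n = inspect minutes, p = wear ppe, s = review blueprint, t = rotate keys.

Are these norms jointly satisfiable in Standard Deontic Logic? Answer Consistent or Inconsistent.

Premises 1 and 7 cover both cases: O(~n ⊃ t) and O(n ⊃ t). Since ~n ∨ n is a tautology, O(t) follows.
From O(t) and premise 3, O(t ⊃ j), we obtain O(j).
Premise 6 is O(c ⊃ ~j); contrapositively O(j ⊃ ~c). Since O(j) holds, K gives O(~c).
From O(~c) and premise 8, O(~c ⊃ s), we obtain O(s).
From O(s) and premise 5, O(s ⊃ ~g), we obtain O(~g).
Yet premise 4 states O(g).
We now have both O(~g) and O(g) — g is simultaneously obligatory and forbidden, violating the D-axiom.

Inconsistent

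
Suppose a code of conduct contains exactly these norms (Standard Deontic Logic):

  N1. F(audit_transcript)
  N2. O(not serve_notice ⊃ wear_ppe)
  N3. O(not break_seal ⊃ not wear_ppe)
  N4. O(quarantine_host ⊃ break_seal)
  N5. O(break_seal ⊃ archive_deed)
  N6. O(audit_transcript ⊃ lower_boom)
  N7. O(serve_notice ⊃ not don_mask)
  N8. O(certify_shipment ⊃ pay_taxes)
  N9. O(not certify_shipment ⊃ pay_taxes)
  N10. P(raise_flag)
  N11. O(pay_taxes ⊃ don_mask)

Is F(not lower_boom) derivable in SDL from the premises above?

Premise 6 is O(audit_transcript ⊃ lower_boom), but O(audit_transcript) is not derivable from the premises, so it does not yield O(lower_boom).
No other premise forces O(lower_boom). An ideal world satisfying every premise can still have not lower_boom true, so F(not lower_boom) is not derivable.

No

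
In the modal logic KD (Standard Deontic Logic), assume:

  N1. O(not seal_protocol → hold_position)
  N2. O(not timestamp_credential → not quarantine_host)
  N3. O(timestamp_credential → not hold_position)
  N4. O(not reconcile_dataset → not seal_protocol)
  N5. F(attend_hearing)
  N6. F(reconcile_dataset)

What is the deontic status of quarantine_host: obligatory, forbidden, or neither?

Premise 6, F(reconcile_dataset), is equivalent to O(not reconcile_dataset).
With premise 4, O(not reconcile_dataset → not seal_protocol), the K-axiom yields O(not seal_protocol).
Applying K to premise 1 (O(not seal_protocol → hold_position)) and O(not seal_protocol) yields O(hold_position).
Premise 3 is O(timestamp_credential → not hold_position); contrapositively O(hold_position → not timestamp_credential). Since O(hold_position) holds, K gives O(not timestamp_credential).
Applying K to premise 2 (O(not timestamp_credential → not quarantine_host)) and O(not timestamp_credential) yields O(not quarantine_host).
Premise 5 does not contribute to this derivation.
Thus O(not quarantine_host), which is F(quarantine_host): quarantine_host is forbidden.

Forbidden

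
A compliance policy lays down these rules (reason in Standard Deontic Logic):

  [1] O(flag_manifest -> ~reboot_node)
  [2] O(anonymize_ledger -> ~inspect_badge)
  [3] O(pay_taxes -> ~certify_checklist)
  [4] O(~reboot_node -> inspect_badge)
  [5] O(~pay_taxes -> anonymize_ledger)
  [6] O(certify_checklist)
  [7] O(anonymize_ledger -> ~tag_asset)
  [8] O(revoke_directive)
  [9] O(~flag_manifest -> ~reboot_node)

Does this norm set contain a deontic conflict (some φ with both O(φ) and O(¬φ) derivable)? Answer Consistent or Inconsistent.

Inconsistent

By case analysis on ~flag_manifest: premise 9 gives O(~flag_manifest -> ~reboot_node) and premise 1 gives O(flag_manifest -> ~reboot_node), so O(~reboot_node) either way.
With premise 4, O(~reboot_node -> inspect_badge), the K-axiom yields O(inspect_badge).
Premise 2, O(anonymize_ledger -> ~inspect_badge), contraposes to O(inspect_badge -> ~anonymize_ledger); with O(inspect_badge) we get O(~anonymize_ledger).
Premise 5, O(~pay_taxes -> anonymize_ledger), contraposes to O(~anonymize_ledger -> pay_taxes); with O(~anonymize_ledger) we get O(pay_taxes).
Premise 3 is O(pay_taxes -> ~certify_checklist); since O(pay_taxes), deontic closure gives O(~certify_checklist).
Yet premise 6 states O(certify_checklist).
We now have both O(~certify_checklist) and O(certify_checklist) — certify_checklist is simultaneously obligatory and forbidden, violating the D-axiom.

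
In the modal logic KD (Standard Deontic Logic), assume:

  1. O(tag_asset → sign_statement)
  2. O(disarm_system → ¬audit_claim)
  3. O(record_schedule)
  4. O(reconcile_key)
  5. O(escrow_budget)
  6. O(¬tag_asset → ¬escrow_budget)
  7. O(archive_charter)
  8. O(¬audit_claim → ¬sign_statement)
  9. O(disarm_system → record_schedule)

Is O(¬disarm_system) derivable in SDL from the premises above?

Premise 5 gives O(escrow_budget).
The contrapositive of premise 6 (O(¬tag_asset → ¬escrow_budget)) is O(escrow_budget → tag_asset), and O(escrow_budget) is already established, so O(tag_asset).
With premise 1, O(tag_asset → sign_statement), the K-axiom yields O(sign_statement).
The contrapositive of premise 8 (O(¬audit_claim → ¬sign_statement)) is O(sign_statement → audit_claim), and O(sign_statement) is already established, so O(audit_claim).
The contrapositive of premise 2 (O(disarm_system → ¬audit_claim)) is O(audit_claim → ¬disarm_system), and O(audit_claim) is already established, so O(¬disarm_system).
Premises 3, 4, 7, 9 do not contribute to this derivation.
So O(¬disarm_system) follows.

Yes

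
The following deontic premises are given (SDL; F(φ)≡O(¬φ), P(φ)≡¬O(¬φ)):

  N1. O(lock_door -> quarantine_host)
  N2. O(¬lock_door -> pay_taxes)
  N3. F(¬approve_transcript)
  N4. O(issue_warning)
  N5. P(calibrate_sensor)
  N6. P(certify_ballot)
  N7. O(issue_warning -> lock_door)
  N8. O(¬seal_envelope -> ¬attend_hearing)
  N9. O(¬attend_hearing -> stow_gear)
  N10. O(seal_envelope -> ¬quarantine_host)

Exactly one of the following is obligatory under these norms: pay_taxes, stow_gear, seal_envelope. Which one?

From premise 4 we have O(issue_warning).
Premise 7 is O(issue_warning -> lock_door); since O(issue_warning), deontic closure gives O(lock_door).
From O(lock_door) and premise 1, O(lock_door -> quarantine_host), we obtain O(quarantine_host).
Premise 10, O(seal_envelope -> ¬quarantine_host), contraposes to O(quarantine_host -> ¬seal_envelope); with O(quarantine_host) we get O(¬seal_envelope).
With premise 8, O(¬seal_envelope -> ¬attend_hearing), the K-axiom yields O(¬attend_hearing).
Premise 9 is O(¬attend_hearing -> stow_gear); since O(¬attend_hearing), deontic closure gives O(stow_gear).
So O(stow_gear) holds — stow_gear is obligatory. None of the other listed options is made obligatory by any chain of premises.

stow_gear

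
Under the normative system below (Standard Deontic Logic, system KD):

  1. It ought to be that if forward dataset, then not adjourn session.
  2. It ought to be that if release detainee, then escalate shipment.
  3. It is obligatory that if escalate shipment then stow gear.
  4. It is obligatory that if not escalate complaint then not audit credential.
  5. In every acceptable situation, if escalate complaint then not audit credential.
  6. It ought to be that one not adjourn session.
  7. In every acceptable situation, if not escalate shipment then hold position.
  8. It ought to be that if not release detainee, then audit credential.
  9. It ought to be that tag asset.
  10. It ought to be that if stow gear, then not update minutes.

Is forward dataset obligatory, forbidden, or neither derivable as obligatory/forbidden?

Premise 1 is O(forward_dataset → ¬adjourn_session); even if O(¬adjourn_session) held, inferring O(forward_dataset) would be affirming the consequent — invalid.
No premise or chain of K-axiom applications forces O(forward_dataset), and none forces O(¬forward_dataset). So forward_dataset is neither obligatory nor forbidden under these norms.

Neither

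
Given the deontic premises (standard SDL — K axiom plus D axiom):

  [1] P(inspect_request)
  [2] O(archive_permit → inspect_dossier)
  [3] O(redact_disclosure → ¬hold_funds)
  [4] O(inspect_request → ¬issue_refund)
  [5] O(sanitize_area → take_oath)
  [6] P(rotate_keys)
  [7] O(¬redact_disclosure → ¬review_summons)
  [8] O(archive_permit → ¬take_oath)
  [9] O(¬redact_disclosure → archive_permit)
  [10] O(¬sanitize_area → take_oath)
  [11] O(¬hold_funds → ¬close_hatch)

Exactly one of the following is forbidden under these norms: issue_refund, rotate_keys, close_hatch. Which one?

close_hatch

By case analysis on sanitize_area: premise 5 gives O(sanitize_area → take_oath) and premise 10 gives O(¬sanitize_area → take_oath), so O(take_oath) either way.
The contrapositive of premise 8 (O(archive_permit → ¬take_oath)) is O(take_oath → ¬archive_permit), and O(take_oath) is already established, so O(¬archive_permit).
Premise 9 is O(¬redact_disclosure → archive_permit); contrapositively O(¬archive_permit → redact_disclosure). Since O(¬archive_permit) holds, K gives O(redact_disclosure).
From O(redact_disclosure) and premise 3, O(redact_disclosure → ¬hold_funds), we obtain O(¬hold_funds).
With premise 11, O(¬hold_funds → ¬close_hatch), the K-axiom yields O(¬close_hatch).
So O(¬close_hatch) holds, i.e. close_hatch is forbidden. None of the other listed options is forbidden under the premises.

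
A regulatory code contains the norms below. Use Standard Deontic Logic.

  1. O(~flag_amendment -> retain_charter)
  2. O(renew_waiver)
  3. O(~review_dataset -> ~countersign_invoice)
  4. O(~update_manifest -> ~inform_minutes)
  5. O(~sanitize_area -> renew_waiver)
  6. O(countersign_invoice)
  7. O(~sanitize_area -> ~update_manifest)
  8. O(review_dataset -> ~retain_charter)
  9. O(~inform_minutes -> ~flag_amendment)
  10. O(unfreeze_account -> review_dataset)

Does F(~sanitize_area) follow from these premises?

Premise 6 gives O(countersign_invoice).
Premise 3 is O(~review_dataset -> ~countersign_invoice); contrapositively O(countersign_invoice -> review_dataset). Since O(countersign_invoice) holds, K gives O(review_dataset).
With premise 8, O(review_dataset -> ~retain_charter), the K-axiom yields O(~retain_charter).
The contrapositive of premise 1 (O(~flag_amendment -> retain_charter)) is O(~retain_charter -> flag_amendment), and O(~retain_charter) is already established, so O(flag_amendment).
Premise 9, O(~inform_minutes -> ~flag_amendment), contraposes to O(flag_amendment -> inform_minutes); with O(flag_amendment) we get O(inform_minutes).
Premise 4 is O(~update_manifest -> ~inform_minutes); contrapositively O(inform_minutes -> update_manifest). Since O(inform_minutes) holds, K gives O(update_manifest).
Premise 7, O(~sanitize_area -> ~update_manifest), contraposes to O(update_manifest -> sanitize_area); with O(update_manifest) we get O(sanitize_area).
Premises 2, 5, 10 do not contribute to this derivation.
So O(sanitize_area) holds, i.e. F(~sanitize_area). The claim follows.

Yes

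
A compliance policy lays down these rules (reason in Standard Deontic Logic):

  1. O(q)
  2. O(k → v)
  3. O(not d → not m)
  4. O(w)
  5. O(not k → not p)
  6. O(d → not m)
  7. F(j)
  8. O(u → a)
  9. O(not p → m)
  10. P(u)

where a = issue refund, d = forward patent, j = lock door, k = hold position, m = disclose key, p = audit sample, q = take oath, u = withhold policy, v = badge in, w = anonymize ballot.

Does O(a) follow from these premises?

No

Premise 8 is O(u → a), but O(u) is not derivable from the premises (the permission P(u) asserts only not O(not u), not O(u)), so it does not yield O(a).
No other premise forces O(a). An ideal world satisfying every premise can still have a false, so O(a) is not derivable.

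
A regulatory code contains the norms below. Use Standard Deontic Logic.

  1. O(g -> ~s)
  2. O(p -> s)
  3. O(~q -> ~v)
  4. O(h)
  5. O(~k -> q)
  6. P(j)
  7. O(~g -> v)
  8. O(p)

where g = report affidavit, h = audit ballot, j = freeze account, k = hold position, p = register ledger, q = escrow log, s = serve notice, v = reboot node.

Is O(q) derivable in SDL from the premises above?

From premise 8 we have O(p).
Premise 2 is O(p -> s); since O(p), deontic closure gives O(s).
Premise 1, O(g -> ~s), contraposes to O(s -> ~g); with O(s) we get O(~g).
With premise 7, O(~g -> v), the K-axiom yields O(v).
The contrapositive of premise 3 (O(~q -> ~v)) is O(v -> q), and O(v) is already established, so O(q).
Premises 4, 5, 6 do not contribute to this derivation.
So O(q) follows.

Yes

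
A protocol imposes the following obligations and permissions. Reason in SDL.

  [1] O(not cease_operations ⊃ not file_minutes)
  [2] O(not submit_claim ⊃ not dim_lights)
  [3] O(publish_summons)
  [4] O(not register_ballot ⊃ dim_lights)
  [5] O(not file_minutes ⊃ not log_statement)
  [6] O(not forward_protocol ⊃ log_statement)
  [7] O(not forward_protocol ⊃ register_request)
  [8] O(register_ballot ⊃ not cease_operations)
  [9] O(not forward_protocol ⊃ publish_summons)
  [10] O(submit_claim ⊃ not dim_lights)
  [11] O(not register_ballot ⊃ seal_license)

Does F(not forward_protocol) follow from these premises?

By case analysis on submit_claim: premise 10 gives O(submit_claim ⊃ not dim_lights) and premise 2 gives O(not submit_claim ⊃ not dim_lights), so O(not dim_lights) either way.
The contrapositive of premise 4 (O(not register_ballot ⊃ dim_lights)) is O(not dim_lights ⊃ register_ballot), and O(not dim_lights) is already established, so O(register_ballot).
With premise 8, O(register_ballot ⊃ not cease_operations), the K-axiom yields O(not cease_operations).
From O(not cease_operations) and premise 1, O(not cease_operations ⊃ not file_minutes), we obtain O(not file_minutes).
From O(not file_minutes) and premise 5, O(not file_minutes ⊃ not log_statement), we obtain O(not log_statement).
The contrapositive of premise 6 (O(not forward_protocol ⊃ log_statement)) is O(not log_statement ⊃ forward_protocol), and O(not log_statement) is already established, so O(forward_protocol).
Premises 3, 7, 9, 11 do not contribute to this derivation.
So O(forward_protocol) holds, i.e. F(not forward_protocol). The claim follows.

Yes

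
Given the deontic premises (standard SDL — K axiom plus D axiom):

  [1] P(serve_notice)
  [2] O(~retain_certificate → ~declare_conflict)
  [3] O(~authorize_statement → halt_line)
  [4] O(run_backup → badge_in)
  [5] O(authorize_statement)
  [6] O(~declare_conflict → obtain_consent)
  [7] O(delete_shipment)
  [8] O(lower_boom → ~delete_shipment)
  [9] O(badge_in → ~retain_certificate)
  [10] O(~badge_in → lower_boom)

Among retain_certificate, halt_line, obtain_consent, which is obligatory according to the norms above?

Premise 7 states O(delete_shipment) outright.
The contrapositive of premise 8 (O(lower_boom → ~delete_shipment)) is O(delete_shipment → ~lower_boom), and O(delete_shipment) is already established, so O(~lower_boom).
Premise 10 is O(~badge_in → lower_boom); contrapositively O(~lower_boom → badge_in). Since O(~lower_boom) holds, K gives O(badge_in).
Premise 9 is O(badge_in → ~retain_certificate); since O(badge_in), deontic closure gives O(~retain_certificate).
Premise 2 is O(~retain_certificate → ~declare_conflict); since O(~retain_certificate), deontic closure gives O(~declare_conflict).
Applying K to premise 6 (O(~declare_conflict → obtain_consent)) and O(~declare_conflict) yields O(obtain_consent).
So O(obtain_consent) holds — obtain_consent is obligatory. None of the other listed options is made obligatory by any chain of premises.

obtain_consent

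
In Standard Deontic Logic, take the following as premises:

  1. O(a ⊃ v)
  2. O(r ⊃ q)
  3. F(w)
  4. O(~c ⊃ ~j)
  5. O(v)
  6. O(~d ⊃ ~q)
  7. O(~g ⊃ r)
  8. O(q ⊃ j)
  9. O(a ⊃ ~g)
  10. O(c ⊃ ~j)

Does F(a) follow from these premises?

Yes

Premises 10 and 4 cover both cases: O(c ⊃ ~j) and O(~c ⊃ ~j). Since c ∨ ~c is a tautology, O(~j) follows.
Premise 8, O(q ⊃ j), contraposes to O(~j ⊃ ~q); with O(~j) we get O(~q).
The contrapositive of premise 2 (O(r ⊃ q)) is O(~q ⊃ ~r), and O(~q) is already established, so O(~r).
Premise 7 is O(~g ⊃ r); contrapositively O(~r ⊃ g). Since O(~r) holds, K gives O(g).
Premise 9, O(a ⊃ ~g), contraposes to O(g ⊃ ~a); with O(g) we get O(~a).
Premises 1, 3, 5, 6 do not contribute to this derivation.
So O(~a) holds, i.e. F(a). The claim follows.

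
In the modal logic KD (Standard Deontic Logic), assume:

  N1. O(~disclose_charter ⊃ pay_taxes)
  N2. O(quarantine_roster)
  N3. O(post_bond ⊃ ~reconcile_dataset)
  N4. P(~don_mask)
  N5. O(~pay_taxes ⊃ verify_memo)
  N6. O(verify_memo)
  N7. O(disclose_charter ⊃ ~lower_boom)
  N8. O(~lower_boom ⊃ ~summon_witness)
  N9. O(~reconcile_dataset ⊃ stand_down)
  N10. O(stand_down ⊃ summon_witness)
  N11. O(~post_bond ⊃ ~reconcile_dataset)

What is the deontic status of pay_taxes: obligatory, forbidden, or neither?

By case analysis on ~post_bond: premise 11 gives O(~post_bond ⊃ ~reconcile_dataset) and premise 3 gives O(post_bond ⊃ ~reconcile_dataset), so O(~reconcile_dataset) either way.
Premise 9 is O(~reconcile_dataset ⊃ stand_down); since O(~reconcile_dataset), deontic closure gives O(stand_down).
From O(stand_down) and premise 10, O(stand_down ⊃ summon_witness), we obtain O(summon_witness).
Premise 8 is O(~lower_boom ⊃ ~summon_witness); contrapositively O(summon_witness ⊃ lower_boom). Since O(summon_witness) holds, K gives O(lower_boom).
Premise 7, O(disclose_charter ⊃ ~lower_boom), contraposes to O(lower_boom ⊃ ~disclose_charter); with O(lower_boom) we get O(~disclose_charter).
Premise 1 is O(~disclose_charter ⊃ pay_taxes); since O(~disclose_charter), deontic closure gives O(pay_taxes).
Premises 2, 4, 5, 6 do not contribute to this derivation.
Hence pay_taxes is obligatory.

Obligatory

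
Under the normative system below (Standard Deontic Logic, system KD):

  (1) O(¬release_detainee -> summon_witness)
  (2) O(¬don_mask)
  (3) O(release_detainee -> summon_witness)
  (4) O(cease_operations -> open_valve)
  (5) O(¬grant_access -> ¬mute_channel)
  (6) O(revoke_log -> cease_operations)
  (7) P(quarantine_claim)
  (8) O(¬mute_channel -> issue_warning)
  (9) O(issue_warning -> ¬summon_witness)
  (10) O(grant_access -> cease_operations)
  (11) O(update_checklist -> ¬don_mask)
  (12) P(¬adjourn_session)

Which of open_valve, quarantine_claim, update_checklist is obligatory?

open_valve

By case analysis on release_detainee: premise 3 gives O(release_detainee -> summon_witness) and premise 1 gives O(¬release_detainee -> summon_witness), so O(summon_witness) either way.
The contrapositive of premise 9 (O(issue_warning -> ¬summon_witness)) is O(summon_witness -> ¬issue_warning), and O(summon_witness) is already established, so O(¬issue_warning).
The contrapositive of premise 8 (O(¬mute_channel -> issue_warning)) is O(¬issue_warning -> mute_channel), and O(¬issue_warning) is already established, so O(mute_channel).
Premise 5, O(¬grant_access -> ¬mute_channel), contraposes to O(mute_channel -> grant_access); with O(mute_channel) we get O(grant_access).
Applying K to premise 10 (O(grant_access -> cease_operations)) and O(grant_access) yields O(cease_operations).
From O(cease_operations) and premise 4, O(cease_operations -> open_valve), we obtain O(open_valve).
So O(open_valve) holds — open_valve is obligatory. None of the other listed options is made obligatory by any chain of premises.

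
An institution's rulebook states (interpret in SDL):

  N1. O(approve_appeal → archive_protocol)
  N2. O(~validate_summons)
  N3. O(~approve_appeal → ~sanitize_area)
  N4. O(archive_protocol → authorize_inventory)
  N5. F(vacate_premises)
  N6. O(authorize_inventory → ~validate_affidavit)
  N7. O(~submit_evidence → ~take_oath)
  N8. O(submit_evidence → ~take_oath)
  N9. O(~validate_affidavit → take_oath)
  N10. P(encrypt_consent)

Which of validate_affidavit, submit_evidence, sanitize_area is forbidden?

Premises 8 and 7 cover both cases: O(submit_evidence → ~take_oath) and O(~submit_evidence → ~take_oath). Since submit_evidence ∨ ~submit_evidence is a tautology, O(~take_oath) follows.
Premise 9 is O(~validate_affidavit → take_oath); contrapositively O(~take_oath → validate_affidavit). Since O(~take_oath) holds, K gives O(validate_affidavit).
Premise 6, O(authorize_inventory → ~validate_affidavit), contraposes to O(validate_affidavit → ~authorize_inventory); with O(validate_affidavit) we get O(~authorize_inventory).
Premise 4 is O(archive_protocol → authorize_inventory); contrapositively O(~authorize_inventory → ~archive_protocol). Since O(~authorize_inventory) holds, K gives O(~archive_protocol).
The contrapositive of premise 1 (O(approve_appeal → archive_protocol)) is O(~archive_protocol → ~approve_appeal), and O(~archive_protocol) is already established, so O(~approve_appeal).
Applying K to premise 3 (O(~approve_appeal → ~sanitize_area)) and O(~approve_appeal) yields O(~sanitize_area).
So O(~sanitize_area) holds, i.e. sanitize_area is forbidden. None of the other listed options is forbidden under the premises.

sanitize_area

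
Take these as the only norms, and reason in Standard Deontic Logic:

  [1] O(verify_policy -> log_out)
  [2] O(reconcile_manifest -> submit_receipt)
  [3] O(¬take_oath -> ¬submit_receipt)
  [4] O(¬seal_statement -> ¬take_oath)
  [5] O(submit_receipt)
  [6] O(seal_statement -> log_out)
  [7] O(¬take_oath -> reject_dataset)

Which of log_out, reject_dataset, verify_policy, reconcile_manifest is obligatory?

Premise 5 states O(submit_receipt) outright.
The contrapositive of premise 3 (O(¬take_oath -> ¬submit_receipt)) is O(submit_receipt -> take_oath), and O(submit_receipt) is already established, so O(take_oath).
Premise 4 is O(¬seal_statement -> ¬take_oath); contrapositively O(take_oath -> seal_statement). Since O(take_oath) holds, K gives O(seal_statement).
With premise 6, O(seal_statement -> log_out), the K-axiom yields O(log_out).
So O(log_out) holds — log_out is obligatory. None of the other listed options is made obligatory by any chain of premises.

log_out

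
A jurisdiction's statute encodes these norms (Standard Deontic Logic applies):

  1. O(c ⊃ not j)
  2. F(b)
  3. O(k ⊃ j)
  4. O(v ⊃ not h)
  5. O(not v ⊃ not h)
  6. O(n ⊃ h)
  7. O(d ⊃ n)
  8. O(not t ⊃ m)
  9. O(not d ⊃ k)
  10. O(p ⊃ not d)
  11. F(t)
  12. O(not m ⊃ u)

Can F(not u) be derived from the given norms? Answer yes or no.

No

Premise 12 is O(not m ⊃ u), but O(not m) is not derivable from the premises, so it does not yield O(u).
No other premise forces O(u). An ideal world satisfying every premise can still have not u true, so F(not u) is not derivable.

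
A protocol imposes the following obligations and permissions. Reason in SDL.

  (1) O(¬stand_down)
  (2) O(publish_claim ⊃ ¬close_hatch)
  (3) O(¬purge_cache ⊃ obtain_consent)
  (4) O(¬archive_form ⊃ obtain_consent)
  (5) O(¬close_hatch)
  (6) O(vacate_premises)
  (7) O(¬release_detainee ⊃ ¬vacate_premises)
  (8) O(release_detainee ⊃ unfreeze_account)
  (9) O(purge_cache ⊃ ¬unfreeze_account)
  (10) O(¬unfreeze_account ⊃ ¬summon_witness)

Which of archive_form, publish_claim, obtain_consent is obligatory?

obtain_consent

Premise 6 states O(vacate_premises) outright.
Premise 7, O(¬release_detainee ⊃ ¬vacate_premises), contraposes to O(vacate_premises ⊃ release_detainee); with O(vacate_premises) we get O(release_detainee).
Applying K to premise 8 (O(release_detainee ⊃ unfreeze_account)) and O(release_detainee) yields O(unfreeze_account).
Premise 9 is O(purge_cache ⊃ ¬unfreeze_account); contrapositively O(unfreeze_account ⊃ ¬purge_cache). Since O(unfreeze_account) holds, K gives O(¬purge_cache).
Applying K to premise 3 (O(¬purge_cache ⊃ obtain_consent)) and O(¬purge_cache) yields O(obtain_consent).
So O(obtain_consent) holds — obtain_consent is obligatory. None of the other listed options is made obligatory by any chain of premises.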